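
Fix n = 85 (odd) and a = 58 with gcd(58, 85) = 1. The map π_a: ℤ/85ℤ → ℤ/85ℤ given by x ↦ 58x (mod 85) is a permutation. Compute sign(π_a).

+1

Orbit of 78 under x↦58x: [78, 19, 82, 81, 23, 59, 22]… (length divides ord_85(58)).
Decompose π into cycles: lengths [16, 16, 16, 16, 16, 4, 1] (7 cycles, including the fixed point 0).
sign(π) = (−1)^{n − #cycles} = (−1)^{85−7} = (−1)^78 = +1.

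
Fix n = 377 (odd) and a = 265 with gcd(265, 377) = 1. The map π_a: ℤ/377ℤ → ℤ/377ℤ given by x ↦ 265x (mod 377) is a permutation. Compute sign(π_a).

Orbit of 34 under x↦265x: [34, 339, 109, 233, 294, 248, 122]… (length divides ord_377(265)).
Cycle lengths of π_265 on ℤ/377ℤ: [28, 28, 28, 28, 28, 28, 28, 28, 28, 28, 28, 28, 14, 14, 4, 4, 4, 1]; 18 cycles in total.
Σ(ℓ_i−1) = 377−18 = 359; sign = (−1)^359 = -1.
Via Zolotarev, sign(π_{265}) = (265|377) = -1.

-1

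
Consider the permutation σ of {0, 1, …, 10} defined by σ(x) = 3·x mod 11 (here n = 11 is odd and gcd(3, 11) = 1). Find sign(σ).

Trace 5: π^k(5) = [5, 4, 1, 3, 9] for k=0..4.
Cycle lengths of π_3 on ℤ/11ℤ: [5, 5, 1]; 3 cycles in total.
3 cycles on 11: each ℓ→(−1)^(ℓ−1), product (−1)^8 = +1.

+1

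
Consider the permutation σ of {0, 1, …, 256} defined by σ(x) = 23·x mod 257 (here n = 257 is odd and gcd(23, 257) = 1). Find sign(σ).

+1

Start at x=17: 17 → 134 → 255 → 211 → 227 → 81 → 64 → … (one orbit).
The orbit structure of x ↦ 23x mod 257: 5 orbits of sizes [64, 64, 64, 64, 1].
With 5 cycles on 257 points, sign = (−1)^{257−5} = +1.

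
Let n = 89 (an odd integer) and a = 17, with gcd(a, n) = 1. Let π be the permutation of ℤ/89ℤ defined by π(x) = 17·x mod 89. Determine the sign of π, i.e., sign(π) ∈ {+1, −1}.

Orbit of 21 under x↦17x: [21, 1, 17, 22, 18, 39, 40]… (length divides ord_89(17)).
Cycle lengths of π_17 on ℤ/89ℤ: [44, 44, 1]; 3 cycles in total.
89 − 3 = 86 transpositions; sign(π) = (−1)^86 = +1.

+1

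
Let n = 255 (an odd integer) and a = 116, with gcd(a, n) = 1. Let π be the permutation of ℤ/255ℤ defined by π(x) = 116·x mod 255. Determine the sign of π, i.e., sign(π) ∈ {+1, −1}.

Start at x=146: 146 → 106 → 56 → 121 → 11 → 1 → 116 → … (one orbit).
π_116 has 25 disjoint cycles with lengths [16, 16, 16, 16, 16, 16, 16, 16, 16, 16, 16, 16, 16, 16, 16, 2, 2, 2, 2, 2, 1, 1, 1, 1, 1] on {0,…,254}.
25 cycles on 255: each ℓ→(−1)^(ℓ−1), product (−1)^230 = +1.
Check: (116/255) = +1 by Zolotarev.

+1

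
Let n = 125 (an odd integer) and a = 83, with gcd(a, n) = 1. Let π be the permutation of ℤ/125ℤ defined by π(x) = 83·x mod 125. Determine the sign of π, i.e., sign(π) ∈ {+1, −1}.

Trace 116: π^k(116) = [116, 3, 124, 42, 111, 88, 54] for k=0..6.
Cycle lengths of π_83 on ℤ/125ℤ: [100, 20, 4, 1]; 4 cycles in total.
With 4 cycles on 125 points, sign = (−1)^{125−4} = -1.
Via Zolotarev, sign(π_{83}) = (83|125) = -1.

-1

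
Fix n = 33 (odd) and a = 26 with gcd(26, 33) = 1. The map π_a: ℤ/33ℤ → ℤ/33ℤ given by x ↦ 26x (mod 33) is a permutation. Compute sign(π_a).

Trace 14: π^k(14) = [14, 1, 26, 16, 20, 25, 23] for k=0..6.
Cycle type of π: 10×2 + 5×2 + 2 + 1; total 6 cycles.
n − c = 33 − 6 = 27; sign = (−1)^27 = -1.

-1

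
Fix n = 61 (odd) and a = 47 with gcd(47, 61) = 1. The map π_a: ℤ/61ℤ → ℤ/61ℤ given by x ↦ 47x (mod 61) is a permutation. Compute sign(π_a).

+1

Start at x=1: 1 → 47 → 13 → 1 (one orbit).
21 cycles of lengths [3, 3, 3, 3, 3, 3, 3, 3, 3, 3, 3, 3, 3, 3, 3, 3, 3, 3, 3, 3, 1].
Σ(ℓ_i−1) = 61−21 = 40; sign = (−1)^40 = +1.
The Jacobi symbol (47|61) = +1 (Zolotarev) agrees.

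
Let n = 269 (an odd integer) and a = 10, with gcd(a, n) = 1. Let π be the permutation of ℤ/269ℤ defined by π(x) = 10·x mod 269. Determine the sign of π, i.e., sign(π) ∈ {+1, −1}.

-1

Start at x=59: 59 → 52 → 251 → 89 → 83 → 23 → 230 → … (one orbit).
The orbit structure of x ↦ 10x mod 269: 2 orbits of sizes [268, 1].
2 cycles on 269: each ℓ→(−1)^(ℓ−1), product (−1)^267 = -1.
Check: (10/269) = -1 by Zolotarev.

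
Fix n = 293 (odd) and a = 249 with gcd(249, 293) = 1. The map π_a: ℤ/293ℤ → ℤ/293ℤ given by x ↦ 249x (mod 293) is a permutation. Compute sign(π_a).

-1

Trace 224: π^k(224) = [224, 106, 24, 116, 170, 138, 81] for k=0..6.
π_249 has 2 disjoint cycles with lengths [292, 1] on {0,…,292}.
2 cycles on 293: each ℓ→(−1)^(ℓ−1), product (−1)^291 = -1.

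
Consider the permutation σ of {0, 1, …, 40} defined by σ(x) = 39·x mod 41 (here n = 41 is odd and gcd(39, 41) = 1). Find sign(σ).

+1

Orbit of 20 under x↦39x: [20, 1, 39, 4, 33, 16, 9]… (length divides ord_41(39)).
Decompose π into cycles: lengths [20, 20, 1] (3 cycles, including the fixed point 0).
sign(π) = (−1)^{n − #cycles} = (−1)^{41−3} = (−1)^38 = +1.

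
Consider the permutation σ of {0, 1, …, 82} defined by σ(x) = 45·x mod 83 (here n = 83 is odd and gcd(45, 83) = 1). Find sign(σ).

-1

Start at x=82: 82 → 38 → 50 → 9 → 73 → 48 → 2 → … (one orbit).
2 cycles of lengths [82, 1].
83 − 2 = 81 transpositions; sign(π) = (−1)^81 = -1.
Via Zolotarev, sign(π_{45}) = (45|83) = -1.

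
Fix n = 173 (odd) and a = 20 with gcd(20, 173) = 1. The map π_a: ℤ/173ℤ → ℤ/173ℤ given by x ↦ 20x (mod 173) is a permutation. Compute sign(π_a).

Orbit of 61 under x↦20x: [61, 9, 7, 140, 32, 121, 171]… (length divides ord_173(20)).
π_20 has 2 disjoint cycles with lengths [172, 1] on {0,…,172}.
Σ(ℓ_i−1) = 173−2 = 171; sign = (−1)^171 = -1.

-1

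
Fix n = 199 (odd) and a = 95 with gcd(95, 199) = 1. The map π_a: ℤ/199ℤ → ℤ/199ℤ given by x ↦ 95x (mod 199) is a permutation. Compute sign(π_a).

-1

Start at x=120: 120 → 57 → 42 → 10 → 154 → 103 → 34 → … (one orbit).
Cycle type of π: 198 + 1; total 2 cycles.
With 2 cycles on 199 points, sign = (−1)^{199−2} = -1.
(95|199)_J = -1 (Zolotarev's lemma cross-check).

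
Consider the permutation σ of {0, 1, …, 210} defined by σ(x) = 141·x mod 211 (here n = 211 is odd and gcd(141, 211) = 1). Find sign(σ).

-1

Trace 82: π^k(82) = [82, 168, 56, 89, 100, 174, 58] for k=0..6.
Cycle type of π: 210 + 1; total 2 cycles.
n − c = 211 − 2 = 209; sign = (−1)^209 = -1.
(141|211)_J = -1 (Zolotarev's lemma cross-check).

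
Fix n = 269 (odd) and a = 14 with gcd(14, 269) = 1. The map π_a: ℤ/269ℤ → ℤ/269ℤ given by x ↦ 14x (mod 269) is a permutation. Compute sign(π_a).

+1

Trace 87: π^k(87) = [87, 142, 105, 125, 136, 21, 25] for k=0..6.
π_14 has 5 disjoint cycles with lengths [67, 67, 67, 67, 1] on {0,…,268}.
Σ(ℓ_i−1) = 269−5 = 264; sign = (−1)^264 = +1.
(14|269)_J = +1 (Zolotarev's lemma cross-check).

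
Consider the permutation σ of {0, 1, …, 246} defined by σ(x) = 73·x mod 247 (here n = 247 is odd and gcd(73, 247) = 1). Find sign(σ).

-1

Start at x=229: 229 → 168 → 161 → 144 → 138 → 194 → 83 → … (one orbit).
Cycle lengths of π_73 on ℤ/247ℤ: [36, 36, 36, 36, 36, 36, 9, 9, 4, 4, 4, 1]; 12 cycles in total.
With 12 cycles on 247 points, sign = (−1)^{247−12} = -1.
Check: (73/247) = -1 by Zolotarev.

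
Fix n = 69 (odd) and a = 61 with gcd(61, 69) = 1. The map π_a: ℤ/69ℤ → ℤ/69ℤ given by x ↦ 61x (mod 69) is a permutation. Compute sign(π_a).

-1

Start at x=31: 31 → 28 → 52 → 67 → 16 → 10 → 58 → … (one orbit).
Cycle type of π: 22×3 + 1×3; total 6 cycles.
69 − 6 = 63 transpositions; sign(π) = (−1)^63 = -1.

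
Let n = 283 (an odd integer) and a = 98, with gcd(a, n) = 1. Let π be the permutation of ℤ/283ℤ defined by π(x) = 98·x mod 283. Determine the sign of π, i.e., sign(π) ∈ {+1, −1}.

Start at x=265: 265 → 217 → 41 → 56 → 111 → 124 → 266 → … (one orbit).
Decompose π into cycles: lengths [282, 1] (2 cycles, including the fixed point 0).
2 cycles on 283: each ℓ→(−1)^(ℓ−1), product (−1)^281 = -1.
Via Zolotarev, sign(π_{98}) = (98|283) = -1.

-1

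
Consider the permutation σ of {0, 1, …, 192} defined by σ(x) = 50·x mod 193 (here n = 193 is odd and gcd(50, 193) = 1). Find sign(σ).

Orbit of 27 under x↦50x: [27, 192, 143, 9, 64, 112, 3]… (length divides ord_193(50)).
Decompose π into cycles: lengths [16, 16, 16, 16, 16, 16, 16, 16, 16, 16, 16, 16, 1] (13 cycles, including the fixed point 0).
With 13 cycles on 193 points, sign = (−1)^{193−13} = +1.
The Jacobi symbol (50|193) = +1 (Zolotarev) agrees.

+1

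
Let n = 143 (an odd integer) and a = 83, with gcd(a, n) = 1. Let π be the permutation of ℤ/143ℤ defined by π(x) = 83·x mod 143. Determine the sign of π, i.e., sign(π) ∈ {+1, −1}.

+1

Trace 112: π^k(112) = [112, 1, 83, 25, 73, 53, 109] for k=0..6.
π_83 has 11 disjoint cycles with lengths [20, 20, 20, 20, 20, 20, 10, 4, 4, 4, 1] on {0,…,142}.
143 − 11 = 132 transpositions; sign(π) = (−1)^132 = +1.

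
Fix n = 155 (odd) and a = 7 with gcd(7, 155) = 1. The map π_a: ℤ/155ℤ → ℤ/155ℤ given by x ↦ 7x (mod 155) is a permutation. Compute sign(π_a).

-1

Start at x=78: 78 → 81 → 102 → 94 → 38 → 111 → 2 → … (one orbit).
Cycle lengths of π_7 on ℤ/155ℤ: [60, 60, 15, 15, 4, 1]; 6 cycles in total.
With 6 cycles on 155 points, sign = (−1)^{155−6} = -1.
(7|155)_J = -1 (Zolotarev's lemma cross-check).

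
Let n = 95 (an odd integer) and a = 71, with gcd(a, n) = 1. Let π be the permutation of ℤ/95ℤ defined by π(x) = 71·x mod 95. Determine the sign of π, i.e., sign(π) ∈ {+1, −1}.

Orbit of 11 under x↦71x: [11, 21, 66, 31, 16, 91, 1]… (length divides ord_95(71)).
10 cycles of lengths [18, 18, 18, 18, 18, 1, 1, 1, 1, 1].
n − c = 95 − 10 = 85; sign = (−1)^85 = -1.
(71|95)_J = -1 (Zolotarev's lemma cross-check).

-1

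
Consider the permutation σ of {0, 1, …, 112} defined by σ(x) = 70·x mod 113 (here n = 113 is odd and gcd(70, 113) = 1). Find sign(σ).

Trace 59: π^k(59) = [59, 62, 46, 56, 78, 36, 34] for k=0..6.
2 cycles of lengths [112, 1].
Σ(ℓ_i−1) = 113−2 = 111; sign = (−1)^111 = -1.
The Jacobi symbol (70|113) = -1 (Zolotarev) agrees.

-1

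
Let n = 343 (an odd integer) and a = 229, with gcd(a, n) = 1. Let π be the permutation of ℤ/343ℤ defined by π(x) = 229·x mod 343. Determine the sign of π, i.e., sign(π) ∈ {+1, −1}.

-1

Trace 67: π^k(67) = [67, 251, 198, 66, 22, 236, 193] for k=0..6.
The orbit structure of x ↦ 229x mod 343: 4 orbits of sizes [294, 42, 6, 1].
sign(π) = (−1)^{n − #cycles} = (−1)^{343−4} = (−1)^339 = -1.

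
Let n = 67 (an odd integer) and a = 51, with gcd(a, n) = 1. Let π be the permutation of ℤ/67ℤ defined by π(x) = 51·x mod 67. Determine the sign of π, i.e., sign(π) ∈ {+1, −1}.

Orbit of 19 under x↦51x: [19, 31, 40, 30, 56, 42, 65]… (length divides ord_67(51)).
The orbit structure of x ↦ 51x mod 67: 2 orbits of sizes [66, 1].
With 2 cycles on 67 points, sign = (−1)^{67−2} = -1.
Check: (51/67) = -1 by Zolotarev.

-1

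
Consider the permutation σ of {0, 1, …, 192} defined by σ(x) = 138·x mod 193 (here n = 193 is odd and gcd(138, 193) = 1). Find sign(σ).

Start at x=130: 130 → 184 → 109 → 181 → 81 → 177 → 108 → … (one orbit).
Decompose π into cycles: lengths [24, 24, 24, 24, 24, 24, 24, 24, 1] (9 cycles, including the fixed point 0).
With 9 cycles on 193 points, sign = (−1)^{193−9} = +1.
Zolotarev: (138|193) = +1, matching the cycle-count sign.

+1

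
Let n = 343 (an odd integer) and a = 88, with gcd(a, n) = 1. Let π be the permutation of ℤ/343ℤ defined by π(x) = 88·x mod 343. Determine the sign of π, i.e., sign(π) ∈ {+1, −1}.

+1

Start at x=9: 9 → 106 → 67 → 65 → 232 → 179 → 317 → … (one orbit).
π_88 has 7 disjoint cycles with lengths [147, 147, 21, 21, 3, 3, 1] on {0,…,342}.
Σ(ℓ_i−1) = 343−7 = 336; sign = (−1)^336 = +1.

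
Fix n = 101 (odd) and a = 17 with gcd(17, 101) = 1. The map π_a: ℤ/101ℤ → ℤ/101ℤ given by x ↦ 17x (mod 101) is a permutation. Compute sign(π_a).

Orbit of 1 under x↦17x: [1, 17, 87, 65, 95, 100, 84]… (length divides ord_101(17)).
Cycle lengths of π_17 on ℤ/101ℤ: [10, 10, 10, 10, 10, 10, 10, 10, 10, 10, 1]; 11 cycles in total.
101 − 11 = 90 transpositions; sign(π) = (−1)^90 = +1.
Check: (17/101) = +1 by Zolotarev.

+1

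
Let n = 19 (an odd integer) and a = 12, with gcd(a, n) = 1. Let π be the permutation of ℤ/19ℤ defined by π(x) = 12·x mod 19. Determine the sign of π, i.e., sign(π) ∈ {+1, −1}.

Start at x=1: 1 → 12 → 11 → 18 → 7 → 8 → 1 (one orbit).
4 cycles of lengths [6, 6, 6, 1].
4 cycles on 19: each ℓ→(−1)^(ℓ−1), product (−1)^15 = -1.
The Jacobi symbol (12|19) = -1 (Zolotarev) agrees.

-1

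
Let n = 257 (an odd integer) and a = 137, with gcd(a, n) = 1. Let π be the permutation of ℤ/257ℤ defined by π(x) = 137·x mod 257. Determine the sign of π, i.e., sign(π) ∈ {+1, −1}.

Start at x=223: 223 → 225 → 242 → 1 → 137 → 8 → 68 → … (one orbit).
π_137 has 9 disjoint cycles with lengths [32, 32, 32, 32, 32, 32, 32, 32, 1] on {0,…,256}.
9 cycles on 257: each ℓ→(−1)^(ℓ−1), product (−1)^248 = +1.

+1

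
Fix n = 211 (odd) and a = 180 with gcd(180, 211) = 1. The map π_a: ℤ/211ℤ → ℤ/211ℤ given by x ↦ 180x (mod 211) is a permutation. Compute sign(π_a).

Orbit of 179 under x↦180x: [179, 148, 54, 14, 199, 161, 73]… (length divides ord_211(180)).
Cycle lengths of π_180 on ℤ/211ℤ: [21, 21, 21, 21, 21, 21, 21, 21, 21, 21, 1]; 11 cycles in total.
211 − 11 = 200 transpositions; sign(π) = (−1)^200 = +1.

+1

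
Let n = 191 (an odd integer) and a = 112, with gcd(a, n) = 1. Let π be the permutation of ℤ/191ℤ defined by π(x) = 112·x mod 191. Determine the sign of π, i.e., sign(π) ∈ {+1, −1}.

-1

Orbit of 71 under x↦112x: [71, 121, 182, 138, 176, 39, 166]… (length divides ord_191(112)).
Cycle lengths of π_112 on ℤ/191ℤ: [190, 1]; 2 cycles in total.
2 cycles on 191: each ℓ→(−1)^(ℓ−1), product (−1)^189 = -1.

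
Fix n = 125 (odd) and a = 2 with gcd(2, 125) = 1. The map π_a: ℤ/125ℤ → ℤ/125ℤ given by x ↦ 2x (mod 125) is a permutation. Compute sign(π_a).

-1

Orbit of 117 under x↦2x: [117, 109, 93, 61, 122, 119, 113]… (length divides ord_125(2)).
4 cycles of lengths [100, 20, 4, 1].
125 − 4 = 121 transpositions; sign(π) = (−1)^121 = -1.
(2|125)_J = -1 (Zolotarev's lemma cross-check).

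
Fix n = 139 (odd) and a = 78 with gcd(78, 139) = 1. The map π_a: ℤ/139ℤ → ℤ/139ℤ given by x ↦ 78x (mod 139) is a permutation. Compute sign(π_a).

+1

Start at x=47: 47 → 52 → 25 → 4 → 34 → 11 → 24 → … (one orbit).
The orbit structure of x ↦ 78x mod 139: 3 orbits of sizes [69, 69, 1].
139 − 3 = 136 transpositions; sign(π) = (−1)^136 = +1.
Check: (78/139) = +1 by Zolotarev.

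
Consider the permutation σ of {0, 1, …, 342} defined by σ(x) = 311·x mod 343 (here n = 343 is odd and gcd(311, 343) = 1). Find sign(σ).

-1

Start at x=102: 102 → 166 → 176 → 199 → 149 → 34 → 284 → … (one orbit).
π_311 has 4 disjoint cycles with lengths [294, 42, 6, 1] on {0,…,342}.
343 − 4 = 339 transpositions; sign(π) = (−1)^339 = -1.
Check: (311/343) = -1 by Zolotarev.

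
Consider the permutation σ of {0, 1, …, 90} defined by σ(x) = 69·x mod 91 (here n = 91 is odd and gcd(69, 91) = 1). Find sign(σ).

Orbit of 69 under x↦69x: [69, 29, 90, 22, 62, 1]… (length divides ord_91(69)).
18 cycles of lengths [6, 6, 6, 6, 6, 6, 6, 6, 6, 6, 6, 6, 6, 6, 2, 2, 2, 1].
18 cycles on 91: each ℓ→(−1)^(ℓ−1), product (−1)^73 = -1.
Zolotarev: (69|91) = -1, matching the cycle-count sign.

-1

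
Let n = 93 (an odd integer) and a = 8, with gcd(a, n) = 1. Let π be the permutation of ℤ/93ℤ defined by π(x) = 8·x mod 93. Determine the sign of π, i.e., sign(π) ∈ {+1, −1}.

Orbit of 2 under x↦8x: [2, 16, 35, 1, 8, 64, 47]… (length divides ord_93(8)).
Decompose π into cycles: lengths [10, 10, 10, 10, 10, 10, 5, 5, 5, 5, 5, 5, 2, 1] (14 cycles, including the fixed point 0).
93 − 14 = 79 transpositions; sign(π) = (−1)^79 = -1.

-1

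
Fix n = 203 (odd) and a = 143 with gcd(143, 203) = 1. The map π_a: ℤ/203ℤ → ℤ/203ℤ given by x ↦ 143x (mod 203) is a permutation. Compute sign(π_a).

+1

Orbit of 22 under x↦143x: [22, 101, 30, 27, 4, 166, 190]… (length divides ord_203(143)).
Cycle lengths of π_143 on ℤ/203ℤ: [84, 84, 28, 6, 1]; 5 cycles in total.
sign(π) = (−1)^{n − #cycles} = (−1)^{203−5} = (−1)^198 = +1.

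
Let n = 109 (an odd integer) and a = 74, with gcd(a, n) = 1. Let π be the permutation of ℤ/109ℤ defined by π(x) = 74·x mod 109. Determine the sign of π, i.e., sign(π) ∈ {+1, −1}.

Orbit of 7 under x↦74x: [7, 82, 73, 61, 45, 60, 80]… (length divides ord_109(74)).
Cycle type of π: 54×2 + 1; total 3 cycles.
109 − 3 = 106 transpositions; sign(π) = (−1)^106 = +1.

+1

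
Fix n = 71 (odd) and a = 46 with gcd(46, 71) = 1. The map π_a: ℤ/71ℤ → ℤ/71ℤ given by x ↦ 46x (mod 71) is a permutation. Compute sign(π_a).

Start at x=66: 66 → 54 → 70 → 25 → 14 → 5 → 17 → … (one orbit).
π_46 has 8 disjoint cycles with lengths [10, 10, 10, 10, 10, 10, 10, 1] on {0,…,70}.
sign(π) = (−1)^{n − #cycles} = (−1)^{71−8} = (−1)^63 = -1.
Via Zolotarev, sign(π_{46}) = (46|71) = -1.

-1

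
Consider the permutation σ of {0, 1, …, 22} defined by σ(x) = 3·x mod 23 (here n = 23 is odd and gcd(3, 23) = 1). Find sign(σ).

Start at x=1: 1 → 3 → 9 → 4 → 12 → 13 → 16 → … (one orbit).
π_3 has 3 disjoint cycles with lengths [11, 11, 1] on {0,…,22}.
n − c = 23 − 3 = 20; sign = (−1)^20 = +1.

+1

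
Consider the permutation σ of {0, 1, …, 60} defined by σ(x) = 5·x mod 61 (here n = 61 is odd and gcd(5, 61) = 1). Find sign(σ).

Start at x=20: 20 → 39 → 12 → 60 → 56 → 36 → 58 → … (one orbit).
π_5 has 3 disjoint cycles with lengths [30, 30, 1] on {0,…,60}.
Σ(ℓ_i−1) = 61−3 = 58; sign = (−1)^58 = +1.
Check: (5/61) = +1 by Zolotarev.

+1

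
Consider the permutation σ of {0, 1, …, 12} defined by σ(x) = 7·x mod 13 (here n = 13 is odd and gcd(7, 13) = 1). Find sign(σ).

-1

Trace 9: π^k(9) = [9, 11, 12, 6, 3, 8, 4] for k=0..6.
Cycle type of π: 12 + 1; total 2 cycles.
With 2 cycles on 13 points, sign = (−1)^{13−2} = -1.
Check: (7/13) = -1 by Zolotarev.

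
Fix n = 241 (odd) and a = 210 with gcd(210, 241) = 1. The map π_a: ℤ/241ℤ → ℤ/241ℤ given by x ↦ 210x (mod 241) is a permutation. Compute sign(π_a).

Start at x=50: 50 → 137 → 91 → 71 → 209 → 28 → 96 → … (one orbit).
The orbit structure of x ↦ 210x mod 241: 2 orbits of sizes [240, 1].
n − c = 241 − 2 = 239; sign = (−1)^239 = -1.
Check: (210/241) = -1 by Zolotarev.

-1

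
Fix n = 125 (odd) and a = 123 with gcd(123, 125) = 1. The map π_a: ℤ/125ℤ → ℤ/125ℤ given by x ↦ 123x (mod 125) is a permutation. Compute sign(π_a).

-1

Trace 112: π^k(112) = [112, 26, 73, 104, 42, 41, 43] for k=0..6.
The orbit structure of x ↦ 123x mod 125: 4 orbits of sizes [100, 20, 4, 1].
sign(π) = (−1)^{n − #cycles} = (−1)^{125−4} = (−1)^121 = -1.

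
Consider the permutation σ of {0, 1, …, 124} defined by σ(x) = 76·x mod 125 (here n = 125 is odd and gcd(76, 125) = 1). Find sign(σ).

Start at x=76: 76 → 26 → 101 → 51 → 1 → 76 (one orbit).
The orbit structure of x ↦ 76x mod 125: 45 orbits of sizes [5, 5, 5, 5, 5, 5, 5, 5, 5, 5, 5, 5, 5, 5, 5, 5, 5, 5, 5, 5, 1, 1, 1, 1, 1, 1, 1, 1, 1, 1, 1, 1, 1, 1, 1, 1, 1, 1, 1, 1, 1, 1, 1, 1, 1].
125 − 45 = 80 transpositions; sign(π) = (−1)^80 = +1.
The Jacobi symbol (76|125) = +1 (Zolotarev) agrees.

+1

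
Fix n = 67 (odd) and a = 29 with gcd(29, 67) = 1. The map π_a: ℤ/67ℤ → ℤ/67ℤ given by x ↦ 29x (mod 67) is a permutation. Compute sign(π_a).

Trace 37: π^k(37) = [37, 1, 29] for k=0..2.
π_29 has 23 disjoint cycles with lengths [3, 3, 3, 3, 3, 3, 3, 3, 3, 3, 3, 3, 3, 3, 3, 3, 3, 3, 3, 3, 3, 3, 1] on {0,…,66}.
23 cycles on 67: each ℓ→(−1)^(ℓ−1), product (−1)^44 = +1.
(29|67)_J = +1 (Zolotarev's lemma cross-check).

+1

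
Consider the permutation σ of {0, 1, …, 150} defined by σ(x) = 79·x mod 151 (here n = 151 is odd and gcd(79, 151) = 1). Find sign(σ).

Trace 50: π^k(50) = [50, 24, 84, 143, 123, 53, 110] for k=0..6.
Cycle lengths of π_79 on ℤ/151ℤ: [50, 50, 50, 1]; 4 cycles in total.
Σ(ℓ_i−1) = 151−4 = 147; sign = (−1)^147 = -1.
(79|151)_J = -1 (Zolotarev's lemma cross-check).

-1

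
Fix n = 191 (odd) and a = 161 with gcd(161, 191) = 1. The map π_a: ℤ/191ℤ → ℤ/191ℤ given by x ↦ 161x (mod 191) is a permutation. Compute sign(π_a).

Orbit of 122 under x↦161x: [122, 160, 166, 177, 38, 6, 11]… (length divides ord_191(161)).
The orbit structure of x ↦ 161x mod 191: 6 orbits of sizes [38, 38, 38, 38, 38, 1].
sign(π) = (−1)^{n − #cycles} = (−1)^{191−6} = (−1)^185 = -1.

-1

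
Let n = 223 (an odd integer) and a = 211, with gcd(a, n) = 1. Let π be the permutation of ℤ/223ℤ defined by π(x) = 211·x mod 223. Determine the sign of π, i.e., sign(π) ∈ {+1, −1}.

Start at x=105: 105 → 78 → 179 → 82 → 131 → 212 → 132 → … (one orbit).
Cycle lengths of π_211 on ℤ/223ℤ: [111, 111, 1]; 3 cycles in total.
223 − 3 = 220 transpositions; sign(π) = (−1)^220 = +1.
(211|223)_J = +1 (Zolotarev's lemma cross-check).

+1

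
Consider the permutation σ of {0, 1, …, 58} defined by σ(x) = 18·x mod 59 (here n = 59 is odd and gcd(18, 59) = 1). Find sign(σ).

-1

Orbit of 13 under x↦18x: [13, 57, 23, 1, 18, 29, 50]… (length divides ord_59(18)).
2 cycles of lengths [58, 1].
2 cycles on 59: each ℓ→(−1)^(ℓ−1), product (−1)^57 = -1.
(18|59)_J = -1 (Zolotarev's lemma cross-check).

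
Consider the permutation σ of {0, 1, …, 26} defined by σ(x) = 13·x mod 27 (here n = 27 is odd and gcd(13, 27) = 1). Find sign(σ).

+1

Orbit of 7 under x↦13x: [7, 10, 22, 16, 19, 4, 25]… (length divides ord_27(13)).
Cycle type of π: 9×2 + 3×2 + 1×3; total 7 cycles.
Σ(ℓ_i−1) = 27−7 = 20; sign = (−1)^20 = +1.
Zolotarev: (13|27) = +1, matching the cycle-count sign.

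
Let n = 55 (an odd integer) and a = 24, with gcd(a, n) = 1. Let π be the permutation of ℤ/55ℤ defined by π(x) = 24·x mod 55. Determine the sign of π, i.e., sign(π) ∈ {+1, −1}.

-1

Trace 19: π^k(19) = [19, 16, 54, 31, 29, 36, 39] for k=0..6.
π_24 has 8 disjoint cycles with lengths [10, 10, 10, 10, 10, 2, 2, 1] on {0,…,54}.
8 cycles on 55: each ℓ→(−1)^(ℓ−1), product (−1)^47 = -1.
Zolotarev: (24|55) = -1, matching the cycle-count sign.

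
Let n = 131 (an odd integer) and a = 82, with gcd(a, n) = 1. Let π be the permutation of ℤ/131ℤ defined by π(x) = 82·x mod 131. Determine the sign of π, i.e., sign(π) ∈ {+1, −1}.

Start at x=49: 49 → 88 → 11 → 116 → 80 → 10 → 34 → … (one orbit).
2 cycles of lengths [130, 1].
With 2 cycles on 131 points, sign = (−1)^{131−2} = -1.
The Jacobi symbol (82|131) = -1 (Zolotarev) agrees.

-1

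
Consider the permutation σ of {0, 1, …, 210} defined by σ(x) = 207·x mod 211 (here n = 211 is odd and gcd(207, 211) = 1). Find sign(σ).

-1

Start at x=188: 188 → 92 → 54 → 206 → 20 → 131 → 109 → … (one orbit).
Decompose π into cycles: lengths [210, 1] (2 cycles, including the fixed point 0).
2 cycles on 211: each ℓ→(−1)^(ℓ−1), product (−1)^209 = -1.
Zolotarev: (207|211) = -1, matching the cycle-count sign.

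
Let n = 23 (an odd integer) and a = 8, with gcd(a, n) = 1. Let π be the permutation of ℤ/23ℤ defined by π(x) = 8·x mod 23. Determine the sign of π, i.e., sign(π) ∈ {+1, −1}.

Start at x=18: 18 → 6 → 2 → 16 → 13 → 12 → 4 → … (one orbit).
Cycle lengths of π_8 on ℤ/23ℤ: [11, 11, 1]; 3 cycles in total.
sign(π) = (−1)^{n − #cycles} = (−1)^{23−3} = (−1)^20 = +1.

+1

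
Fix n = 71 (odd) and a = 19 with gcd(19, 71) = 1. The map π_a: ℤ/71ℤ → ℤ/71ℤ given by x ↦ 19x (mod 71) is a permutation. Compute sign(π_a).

Trace 30: π^k(30) = [30, 2, 38, 12, 15, 1, 19] for k=0..6.
Decompose π into cycles: lengths [35, 35, 1] (3 cycles, including the fixed point 0).
71 − 3 = 68 transpositions; sign(π) = (−1)^68 = +1.

+1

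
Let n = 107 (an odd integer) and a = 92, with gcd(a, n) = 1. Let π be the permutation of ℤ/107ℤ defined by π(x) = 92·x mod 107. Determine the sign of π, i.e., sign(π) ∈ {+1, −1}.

+1

Trace 23: π^k(23) = [23, 83, 39, 57, 1, 92, 11] for k=0..6.
The orbit structure of x ↦ 92x mod 107: 3 orbits of sizes [53, 53, 1].
With 3 cycles on 107 points, sign = (−1)^{107−3} = +1.
The Jacobi symbol (92|107) = +1 (Zolotarev) agrees.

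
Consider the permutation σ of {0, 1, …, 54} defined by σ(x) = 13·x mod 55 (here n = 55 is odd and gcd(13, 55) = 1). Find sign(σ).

+1

Orbit of 1 under x↦13x: [1, 13, 4, 52, 16, 43, 9]… (length divides ord_55(13)).
Cycle type of π: 20×2 + 10 + 4 + 1; total 5 cycles.
55 − 5 = 50 transpositions; sign(π) = (−1)^50 = +1.
The Jacobi symbol (13|55) = +1 (Zolotarev) agrees.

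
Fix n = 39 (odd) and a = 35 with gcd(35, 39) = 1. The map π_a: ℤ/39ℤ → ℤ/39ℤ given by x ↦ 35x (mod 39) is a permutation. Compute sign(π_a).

-1

Orbit of 16 under x↦35x: [16, 14, 22, 29, 1, 35]… (length divides ord_39(35)).
π_35 has 10 disjoint cycles with lengths [6, 6, 6, 6, 3, 3, 3, 3, 2, 1] on {0,…,38}.
With 10 cycles on 39 points, sign = (−1)^{39−10} = -1.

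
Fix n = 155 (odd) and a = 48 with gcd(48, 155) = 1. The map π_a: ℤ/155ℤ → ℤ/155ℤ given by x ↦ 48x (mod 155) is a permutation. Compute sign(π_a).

Orbit of 76 under x↦48x: [76, 83, 109, 117, 36, 23, 19]… (length divides ord_155(48)).
5 cycles of lengths [60, 60, 30, 4, 1].
155 − 5 = 150 transpositions; sign(π) = (−1)^150 = +1.
Via Zolotarev, sign(π_{48}) = (48|155) = +1.

+1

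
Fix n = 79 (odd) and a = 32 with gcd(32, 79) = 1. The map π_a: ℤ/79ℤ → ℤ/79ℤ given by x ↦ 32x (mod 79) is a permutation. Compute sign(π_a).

+1

Orbit of 8 under x↦32x: [8, 19, 55, 22, 72, 13, 21]… (length divides ord_79(32)).
3 cycles of lengths [39, 39, 1].
3 cycles on 79: each ℓ→(−1)^(ℓ−1), product (−1)^76 = +1.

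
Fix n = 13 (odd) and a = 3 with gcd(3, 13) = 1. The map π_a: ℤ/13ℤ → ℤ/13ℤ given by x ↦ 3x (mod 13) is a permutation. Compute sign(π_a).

Orbit of 9 under x↦3x: [9, 1, 3]… (length divides ord_13(3)).
π_3 has 5 disjoint cycles with lengths [3, 3, 3, 3, 1] on {0,…,12}.
13 − 5 = 8 transpositions; sign(π) = (−1)^8 = +1.
Via Zolotarev, sign(π_{3}) = (3|13) = +1.

+1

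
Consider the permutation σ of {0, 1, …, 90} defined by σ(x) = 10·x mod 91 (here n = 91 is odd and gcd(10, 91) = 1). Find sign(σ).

Start at x=1: 1 → 10 → 9 → 90 → 81 → 82 → 1 (one orbit).
Cycle type of π: 6×15 + 1; total 16 cycles.
sign(π) = (−1)^{n − #cycles} = (−1)^{91−16} = (−1)^75 = -1.
Zolotarev: (10|91) = -1, matching the cycle-count sign.

-1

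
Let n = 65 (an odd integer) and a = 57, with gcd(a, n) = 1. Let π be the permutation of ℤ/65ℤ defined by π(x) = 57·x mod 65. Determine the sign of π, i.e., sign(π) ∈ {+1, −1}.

+1

Start at x=57: 57 → 64 → 8 → 1 → 57 (one orbit).
17 cycles of lengths [4, 4, 4, 4, 4, 4, 4, 4, 4, 4, 4, 4, 4, 4, 4, 4, 1].
65 − 17 = 48 transpositions; sign(π) = (−1)^48 = +1.
Via Zolotarev, sign(π_{57}) = (57|65) = +1.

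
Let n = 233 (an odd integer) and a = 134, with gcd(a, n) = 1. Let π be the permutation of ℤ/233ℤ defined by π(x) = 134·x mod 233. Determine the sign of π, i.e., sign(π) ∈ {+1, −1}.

Trace 82: π^k(82) = [82, 37, 65, 89, 43, 170, 179] for k=0..6.
Cycle lengths of π_134 on ℤ/233ℤ: [232, 1]; 2 cycles in total.
233 − 2 = 231 transpositions; sign(π) = (−1)^231 = -1.
(134|233)_J = -1 (Zolotarev's lemma cross-check).

-1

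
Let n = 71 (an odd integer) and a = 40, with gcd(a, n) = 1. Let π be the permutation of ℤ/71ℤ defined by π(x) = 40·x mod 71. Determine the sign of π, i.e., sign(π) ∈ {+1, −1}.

Trace 16: π^k(16) = [16, 1, 40, 38, 29, 24, 37] for k=0..6.
3 cycles of lengths [35, 35, 1].
71 − 3 = 68 transpositions; sign(π) = (−1)^68 = +1.
Via Zolotarev, sign(π_{40}) = (40|71) = +1.

+1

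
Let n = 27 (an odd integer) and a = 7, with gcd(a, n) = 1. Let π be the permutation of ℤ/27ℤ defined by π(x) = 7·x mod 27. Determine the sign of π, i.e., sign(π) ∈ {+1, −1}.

Start at x=25: 25 → 13 → 10 → 16 → 4 → 1 → 7 → … (one orbit).
Cycle lengths of π_7 on ℤ/27ℤ: [9, 9, 3, 3, 1, 1, 1]; 7 cycles in total.
n − c = 27 − 7 = 20; sign = (−1)^20 = +1.

+1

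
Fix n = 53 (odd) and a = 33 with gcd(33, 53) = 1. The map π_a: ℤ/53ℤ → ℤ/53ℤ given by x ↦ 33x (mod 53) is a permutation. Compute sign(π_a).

Orbit of 26 under x↦33x: [26, 10, 12, 25, 30, 36, 22]… (length divides ord_53(33)).
π_33 has 2 disjoint cycles with lengths [52, 1] on {0,…,52}.
Σ(ℓ_i−1) = 53−2 = 51; sign = (−1)^51 = -1.

-1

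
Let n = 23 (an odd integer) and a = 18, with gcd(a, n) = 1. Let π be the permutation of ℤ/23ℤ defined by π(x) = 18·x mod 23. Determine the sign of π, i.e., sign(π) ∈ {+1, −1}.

Start at x=13: 13 → 4 → 3 → 8 → 6 → 16 → 12 → … (one orbit).
3 cycles of lengths [11, 11, 1].
Σ(ℓ_i−1) = 23−3 = 20; sign = (−1)^20 = +1.
(18|23)_J = +1 (Zolotarev's lemma cross-check).

+1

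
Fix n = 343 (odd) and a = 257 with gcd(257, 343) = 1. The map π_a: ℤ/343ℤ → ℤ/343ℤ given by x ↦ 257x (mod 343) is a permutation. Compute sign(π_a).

Trace 204: π^k(204) = [204, 292, 270, 104, 317, 178, 127] for k=0..6.
4 cycles of lengths [294, 42, 6, 1].
4 cycles on 343: each ℓ→(−1)^(ℓ−1), product (−1)^339 = -1.
(257|343)_J = -1 (Zolotarev's lemma cross-check).

-1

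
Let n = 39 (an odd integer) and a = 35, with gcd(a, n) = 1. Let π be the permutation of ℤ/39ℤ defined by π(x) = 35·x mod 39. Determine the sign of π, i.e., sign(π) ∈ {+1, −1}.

-1

Trace 29: π^k(29) = [29, 1, 35, 16, 14, 22] for k=0..5.
Decompose π into cycles: lengths [6, 6, 6, 6, 3, 3, 3, 3, 2, 1] (10 cycles, including the fixed point 0).
sign(π) = (−1)^{n − #cycles} = (−1)^{39−10} = (−1)^29 = -1.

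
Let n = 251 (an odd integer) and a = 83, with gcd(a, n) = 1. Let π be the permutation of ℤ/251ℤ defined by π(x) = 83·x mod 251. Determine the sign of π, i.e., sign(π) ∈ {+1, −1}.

+1

Start at x=103: 103 → 15 → 241 → 174 → 135 → 161 → 60 → … (one orbit).
Cycle lengths of π_83 on ℤ/251ℤ: [125, 125, 1]; 3 cycles in total.
3 cycles on 251: each ℓ→(−1)^(ℓ−1), product (−1)^248 = +1.
Zolotarev: (83|251) = +1, matching the cycle-count sign.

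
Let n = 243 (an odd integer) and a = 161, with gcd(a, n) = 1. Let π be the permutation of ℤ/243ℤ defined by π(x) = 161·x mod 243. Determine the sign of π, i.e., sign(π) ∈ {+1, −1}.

-1

Start at x=161: 161 → 163 → 242 → 82 → 80 → 1 → 161 (one orbit).
Decompose π into cycles: lengths [6, 6, 6, 6, 6, 6, 6, 6, 6, 6, 6, 6, 6, 6, 6, 6, 6, 6, 6, 6, 6, 6, 6, 6, 6, 6, 6, 2, 2, 2, 2, 2, 2, 2, 2, 2, 2, 2, 2, 2, 2, 2, 2, 2, 2, 2, 2, 2, 2, 2, 2, 2, 2, 2, 2, 2, 2, 2, 2, 2, 2, 2, 2, 2, 2, 2, 2, 1] (68 cycles, including the fixed point 0).
n − c = 243 − 68 = 175; sign = (−1)^175 = -1.
(161|243)_J = -1 (Zolotarev's lemma cross-check).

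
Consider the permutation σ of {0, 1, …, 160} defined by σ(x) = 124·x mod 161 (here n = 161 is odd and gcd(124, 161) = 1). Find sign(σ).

-1

Trace 75: π^k(75) = [75, 123, 118, 142, 59, 71, 110] for k=0..6.
Cycle lengths of π_124 on ℤ/161ℤ: [66, 66, 11, 11, 6, 1]; 6 cycles in total.
6 cycles on 161: each ℓ→(−1)^(ℓ−1), product (−1)^155 = -1.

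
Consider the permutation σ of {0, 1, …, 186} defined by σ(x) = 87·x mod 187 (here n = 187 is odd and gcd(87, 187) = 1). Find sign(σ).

-1

Start at x=89: 89 → 76 → 67 → 32 → 166 → 43 → 1 → … (one orbit).
Cycle lengths of π_87 on ℤ/187ℤ: [8, 8, 8, 8, 8, 8, 8, 8, 8, 8, 8, 8, 8, 8, 8, 8, 8, 8, 8, 8, 8, 8, 2, 2, 2, 2, 2, 1]; 28 cycles in total.
With 28 cycles on 187 points, sign = (−1)^{187−28} = -1.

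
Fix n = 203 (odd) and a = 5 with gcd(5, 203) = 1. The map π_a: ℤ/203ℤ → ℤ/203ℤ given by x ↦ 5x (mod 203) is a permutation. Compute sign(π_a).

Orbit of 178 under x↦5x: [178, 78, 187, 123, 6, 30, 150]… (length divides ord_203(5)).
Cycle type of π: 42×4 + 14×2 + 6 + 1; total 8 cycles.
With 8 cycles on 203 points, sign = (−1)^{203−8} = -1.

-1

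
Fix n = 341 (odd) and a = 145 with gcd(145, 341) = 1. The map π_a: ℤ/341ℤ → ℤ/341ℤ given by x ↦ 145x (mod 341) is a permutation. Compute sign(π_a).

+1

Start at x=16: 16 → 274 → 174 → 337 → 102 → 127 → 1 → … (one orbit).
Cycle type of π: 30×11 + 10 + 1; total 13 cycles.
13 cycles on 341: each ℓ→(−1)^(ℓ−1), product (−1)^328 = +1.
Zolotarev: (145|341) = +1, matching the cycle-count sign.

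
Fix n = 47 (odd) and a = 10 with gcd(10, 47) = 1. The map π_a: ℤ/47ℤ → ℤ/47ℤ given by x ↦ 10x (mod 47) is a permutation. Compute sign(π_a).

-1

Start at x=19: 19 → 2 → 20 → 12 → 26 → 25 → 15 → … (one orbit).
The orbit structure of x ↦ 10x mod 47: 2 orbits of sizes [46, 1].
sign(π) = (−1)^{n − #cycles} = (−1)^{47−2} = (−1)^45 = -1.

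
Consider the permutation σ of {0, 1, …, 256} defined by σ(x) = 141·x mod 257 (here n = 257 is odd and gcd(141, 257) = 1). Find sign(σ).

Start at x=159: 159 → 60 → 236 → 123 → 124 → 8 → 100 → … (one orbit).
The orbit structure of x ↦ 141x mod 257: 3 orbits of sizes [128, 128, 1].
3 cycles on 257: each ℓ→(−1)^(ℓ−1), product (−1)^254 = +1.
Via Zolotarev, sign(π_{141}) = (141|257) = +1.

+1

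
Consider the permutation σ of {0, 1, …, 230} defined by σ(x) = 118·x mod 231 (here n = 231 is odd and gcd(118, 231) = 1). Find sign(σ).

+1

Start at x=76: 76 → 190 → 13 → 148 → 139 → 1 → 118 → … (one orbit).
π_118 has 33 disjoint cycles with lengths [10, 10, 10, 10, 10, 10, 10, 10, 10, 10, 10, 10, 10, 10, 10, 10, 10, 10, 10, 10, 10, 2, 2, 2, 2, 2, 2, 2, 2, 2, 1, 1, 1] on {0,…,230}.
sign(π) = (−1)^{n − #cycles} = (−1)^{231−33} = (−1)^198 = +1.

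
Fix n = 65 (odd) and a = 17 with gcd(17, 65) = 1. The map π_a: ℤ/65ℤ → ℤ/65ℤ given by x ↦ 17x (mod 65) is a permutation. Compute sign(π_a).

Start at x=62: 62 → 14 → 43 → 16 → 12 → 9 → 23 → … (one orbit).
The orbit structure of x ↦ 17x mod 65: 8 orbits of sizes [12, 12, 12, 12, 6, 6, 4, 1].
8 cycles on 65: each ℓ→(−1)^(ℓ−1), product (−1)^57 = -1.

-1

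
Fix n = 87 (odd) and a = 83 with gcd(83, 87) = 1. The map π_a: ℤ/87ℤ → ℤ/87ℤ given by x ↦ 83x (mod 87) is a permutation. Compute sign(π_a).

-1

Trace 83: π^k(83) = [83, 16, 23, 82, 20, 7, 59] for k=0..6.
π_83 has 10 disjoint cycles with lengths [14, 14, 14, 14, 7, 7, 7, 7, 2, 1] on {0,…,86}.
Σ(ℓ_i−1) = 87−10 = 77; sign = (−1)^77 = -1.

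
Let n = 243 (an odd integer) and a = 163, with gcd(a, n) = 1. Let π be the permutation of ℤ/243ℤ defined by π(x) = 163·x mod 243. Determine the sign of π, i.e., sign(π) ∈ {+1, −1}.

Orbit of 82 under x↦163x: [82, 1, 163]… (length divides ord_243(163)).
π_163 has 135 disjoint cycles with lengths [3, 3, 3, 3, 3, 3, 3, 3, 3, 3, 3, 3, 3, 3, 3, 3, 3, 3, 3, 3, 3, 3, 3, 3, 3, 3, 3, 3, 3, 3, 3, 3, 3, 3, 3, 3, 3, 3, 3, 3, 3, 3, 3, 3, 3, 3, 3, 3, 3, 3, 3, 3, 3, 3, 1, 1, 1, 1, 1, 1, 1, 1, 1, 1, 1, 1, 1, 1, 1, 1, 1, 1, 1, 1, 1, 1, 1, 1, 1, 1, 1, 1, 1, 1, 1, 1, 1, 1, 1, 1, 1, 1, 1, 1, 1, 1, 1, 1, 1, 1, 1, 1, 1, 1, 1, 1, 1, 1, 1, 1, 1, 1, 1, 1, 1, 1, 1, 1, 1, 1, 1, 1, 1, 1, 1, 1, 1, 1, 1, 1, 1, 1, 1, 1, 1] on {0,…,242}.
With 135 cycles on 243 points, sign = (−1)^{243−135} = +1.

+1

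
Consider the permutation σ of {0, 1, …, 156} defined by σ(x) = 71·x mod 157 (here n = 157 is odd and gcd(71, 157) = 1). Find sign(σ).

Start at x=19: 19 → 93 → 9 → 11 → 153 → 30 → 89 → … (one orbit).
Decompose π into cycles: lengths [39, 39, 39, 39, 1] (5 cycles, including the fixed point 0).
n − c = 157 − 5 = 152; sign = (−1)^152 = +1.
The Jacobi symbol (71|157) = +1 (Zolotarev) agrees.

+1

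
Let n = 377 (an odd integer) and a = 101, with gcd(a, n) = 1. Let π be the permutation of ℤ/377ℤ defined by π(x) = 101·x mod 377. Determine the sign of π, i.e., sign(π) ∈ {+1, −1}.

Trace 204: π^k(204) = [204, 246, 341, 134, 339, 309, 295] for k=0..6.
Cycle type of π: 84×4 + 28 + 6×2 + 1; total 8 cycles.
With 8 cycles on 377 points, sign = (−1)^{377−8} = -1.
Via Zolotarev, sign(π_{101}) = (101|377) = -1.

-1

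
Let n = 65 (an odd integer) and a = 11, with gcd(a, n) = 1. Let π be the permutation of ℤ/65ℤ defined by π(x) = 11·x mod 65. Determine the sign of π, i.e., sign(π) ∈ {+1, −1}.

Trace 31: π^k(31) = [31, 16, 46, 51, 41, 61, 21] for k=0..6.
Cycle lengths of π_11 on ℤ/65ℤ: [12, 12, 12, 12, 12, 1, 1, 1, 1, 1]; 10 cycles in total.
Σ(ℓ_i−1) = 65−10 = 55; sign = (−1)^55 = -1.

-1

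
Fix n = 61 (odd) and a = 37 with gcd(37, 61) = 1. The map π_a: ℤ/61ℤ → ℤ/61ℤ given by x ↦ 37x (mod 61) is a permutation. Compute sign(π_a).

-1

Orbit of 52 under x↦37x: [52, 33, 1, 37, 27, 23, 58]… (length divides ord_61(37)).
π_37 has 4 disjoint cycles with lengths [20, 20, 20, 1] on {0,…,60}.
Σ(ℓ_i−1) = 61−4 = 57; sign = (−1)^57 = -1.
Zolotarev: (37|61) = -1, matching the cycle-count sign.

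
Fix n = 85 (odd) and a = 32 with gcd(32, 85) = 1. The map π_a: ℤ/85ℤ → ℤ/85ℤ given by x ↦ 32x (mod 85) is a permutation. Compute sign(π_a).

-1

Start at x=1: 1 → 32 → 4 → 43 → 16 → 2 → 64 → … (one orbit).
12 cycles of lengths [8, 8, 8, 8, 8, 8, 8, 8, 8, 8, 4, 1].
n − c = 85 − 12 = 73; sign = (−1)^73 = -1.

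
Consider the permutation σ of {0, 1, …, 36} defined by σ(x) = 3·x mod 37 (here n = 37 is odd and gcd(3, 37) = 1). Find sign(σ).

Trace 36: π^k(36) = [36, 34, 28, 10, 30, 16, 11] for k=0..6.
The orbit structure of x ↦ 3x mod 37: 3 orbits of sizes [18, 18, 1].
n − c = 37 − 3 = 34; sign = (−1)^34 = +1.

+1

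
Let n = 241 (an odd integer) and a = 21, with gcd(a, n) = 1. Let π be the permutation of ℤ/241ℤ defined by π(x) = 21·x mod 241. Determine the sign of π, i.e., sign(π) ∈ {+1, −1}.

-1

Start at x=125: 125 → 215 → 177 → 102 → 214 → 156 → 143 → … (one orbit).
Cycle type of π: 80×3 + 1; total 4 cycles.
n − c = 241 − 4 = 237; sign = (−1)^237 = -1.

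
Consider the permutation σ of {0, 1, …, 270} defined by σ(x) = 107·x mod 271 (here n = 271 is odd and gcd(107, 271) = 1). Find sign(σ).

Start at x=228: 228 → 6 → 100 → 131 → 196 → 105 → 124 → … (one orbit).
The orbit structure of x ↦ 107x mod 271: 2 orbits of sizes [270, 1].
sign(π) = (−1)^{n − #cycles} = (−1)^{271−2} = (−1)^269 = -1.
The Jacobi symbol (107|271) = -1 (Zolotarev) agrees.

-1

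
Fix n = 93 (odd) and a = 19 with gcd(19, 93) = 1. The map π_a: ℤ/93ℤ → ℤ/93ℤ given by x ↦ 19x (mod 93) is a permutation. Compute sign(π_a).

+1

Orbit of 70 under x↦19x: [70, 28, 67, 64, 7, 40, 16]… (length divides ord_93(19)).
Cycle type of π: 15×6 + 1×3; total 9 cycles.
n − c = 93 − 9 = 84; sign = (−1)^84 = +1.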